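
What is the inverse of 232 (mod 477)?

Run the extended Euclidean algorithm:
477 = 2×232 + 13
232 = 17×13 + 11
13 = 1×11 + 2
11 = 5×2 + 1
2 = 2×1 + 0
gcd(232, 477) = 1, so the inverse exists.
Bézout: 1 = −107×477 + 220×232.
So 232⁻¹ ≡ 220 (mod 477).

220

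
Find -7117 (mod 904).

-7117 = -8·904 + 115, so -7117 ≡ 115 (mod 904).

115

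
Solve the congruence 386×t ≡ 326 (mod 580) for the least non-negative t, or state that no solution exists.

gcd(386, 580) = 2, and 2 | 326, so solutions exist.
Divide through by 2: 193×t ≡ 163 (mod 290).
193⁻¹ ≡ 287 (mod 290).
t ≡ 287×163 ≡ 91 (mod 290).
The smallest non-negative solution is t = 91.

91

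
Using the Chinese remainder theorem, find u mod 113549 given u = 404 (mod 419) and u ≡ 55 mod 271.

419⁻¹ mod 271: 419×141 ≡ 1 (mod 271), so 419⁻¹ ≡ 141.
u = 404 + 419×((55 − 404)×141 mod 271) = 404 + 419×113 = 47751.
Check: 47751 mod 419 = 404, 47751 mod 271 = 55. ✓

47751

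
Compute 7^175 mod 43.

7

7^1 ≡ 7 (mod 43)
7^2 ≡ 7^2 = 49 ≡ 6 (mod 43)
7^4 ≡ 6^2 = 36 (mod 43)
7^8 ≡ 36^2 = 1296 ≡ 6 (mod 43)
7^16 ≡ 6^2 = 36 (mod 43)
7^32 ≡ 36^2 = 1296 ≡ 6 (mod 43)
7^64 ≡ 6^2 = 36 (mod 43)
7^128 ≡ 36^2 = 1296 ≡ 6 (mod 43)
7^175 = 7^128 · 7^32 · 7^8 · 7^4 · 7^2 · 7^1 ≡ 6 · 6 · 6 · 36 · 6 · 7 (mod 43).
Accumulate the product:
6 · 6 = 36
36 · 6 = 216 ≡ 1
1 · 36 = 36
36 · 6 = 216 ≡ 1
1 · 7 = 7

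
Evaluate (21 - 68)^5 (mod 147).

130

21 - 68 = -47 ≡ 100 (mod 147)
(100)^5 ≡ 130 (mod 147)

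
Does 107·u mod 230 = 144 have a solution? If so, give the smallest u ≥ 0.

gcd(107, 230) = 1, so a unique solution mod 230 exists.
107⁻¹ ≡ 43 (mod 230).
u ≡ 43·144 ≡ 212 (mod 230).

212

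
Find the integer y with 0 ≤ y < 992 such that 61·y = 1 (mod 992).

309

992 = 16·61 + 16
61 = 3·16 + 13
16 = 1·13 + 3
13 = 4·3 + 1
3 = 3·1 + 0
gcd(61, 992) = 1, so the inverse exists.
Back-substitute for 1:
1 = 1·13 − 4·3
  = −4·16 + 5·13
  = 5·61 − 19·16
  = −19·992 + 309·61
So 61⁻¹ ≡ 309 (mod 992).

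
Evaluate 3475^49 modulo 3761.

49 in binary is 110001, i.e. 49 = 32 + 16 + 1.
3475^1 ≡ 3475 (mod 3761)
3475^2 ≡ 3475^2 = 12075625 ≡ 2815 (mod 3761)
3475^4 ≡ 2815^2 = 7924225 ≡ 3559 (mod 3761)
3475^8 ≡ 3559^2 = 12666481 ≡ 3194 (mod 3761)
3475^16 ≡ 3194^2 = 10201636 ≡ 1804 (mod 3761)
3475^32 ≡ 1804^2 = 3254416 ≡ 1151 (mod 3761)
3475^49 = 3475^32 · 3475^16 · 3475^1 ≡ 1151 · 1804 · 3475 (mod 3761).
Accumulate the product:
1151 · 1804 = 2076404 ≡ 332
332 · 3475 = 1153700 ≡ 2834

2834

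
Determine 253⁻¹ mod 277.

By the extended Euclidean algorithm:
277 = 1×253 + 24
253 = 10×24 + 13
24 = 1×13 + 11
13 = 1×11 + 2
11 = 5×2 + 1
2 = 2×1 + 0
gcd(253, 277) = 1, so the inverse exists.
Back-substitute for 1:
1 = 1×11 − 5×2
  = −5×13 + 6×11
  = 6×24 − 11×13
  = −11×253 + 116×24
  = 116×277 − 127×253
So 253⁻¹ ≡ −127 ≡ 150 (mod 277).

150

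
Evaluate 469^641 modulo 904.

Compute successive squares:
469^1 ≡ 469 (mod 904)
469^2 ≡ 469^2 = 219961 ≡ 289 (mod 904)
469^4 ≡ 289^2 = 83521 ≡ 353 (mod 904)
469^8 ≡ 353^2 = 124609 ≡ 761 (mod 904)
469^16 ≡ 761^2 = 579121 ≡ 561 (mod 904)
469^32 ≡ 561^2 = 314721 ≡ 129 (mod 904)
469^64 ≡ 129^2 = 16641 ≡ 369 (mod 904)
469^128 ≡ 369^2 = 136161 ≡ 561 (mod 904)
469^256 ≡ 561^2 = 314721 ≡ 129 (mod 904)
469^512 ≡ 129^2 = 16641 ≡ 369 (mod 904)
469^641 = 469^512 · 469^128 · 469^1 ≡ 369 · 561 · 469 (mod 904).
Accumulate the product:
369 · 561 = 207009 ≡ 897
897 · 469 = 420693 ≡ 333

333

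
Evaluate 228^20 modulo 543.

20 in binary is 10100, i.e. 20 = 16 + 4.
228^1 ≡ 228 (mod 543)
228^2 ≡ 228^2 = 51984 ≡ 399 (mod 543)
228^4 ≡ 399^2 = 159201 ≡ 102 (mod 543)
228^8 ≡ 102^2 = 10404 ≡ 87 (mod 543)
228^16 ≡ 87^2 = 7569 ≡ 510 (mod 543)
228^20 = 228^16 · 228^4 ≡ 510 · 102 (mod 543).
510 · 102 = 52020 ≡ 435 (mod 543).

435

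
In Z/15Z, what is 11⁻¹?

11

Run the extended Euclidean algorithm:
15 = 1*11 + 4
11 = 2*4 + 3
4 = 1*3 + 1
3 = 3*1 + 0
gcd(11, 15) = 1, so the inverse exists.
Back-substitute for 1:
1 = 1*4 − 1*3
  = −1*11 + 3*4
  = 3*15 − 4*11
So 11⁻¹ ≡ −4 ≡ 11 (mod 15).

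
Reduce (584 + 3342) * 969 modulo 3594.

584 + 3342 = 3926 ≡ 332 (mod 3594)
332 * 969 = 321708 ≡ 1842 (mod 3594)

1842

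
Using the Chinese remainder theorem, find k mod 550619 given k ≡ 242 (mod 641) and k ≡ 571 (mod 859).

641⁻¹ mod 859: 641*264 ≡ 1 (mod 859), so 641⁻¹ ≡ 264.
k = 242 + 641*((571 − 242)*264 mod 859) = 242 + 641*97 = 62419.

62419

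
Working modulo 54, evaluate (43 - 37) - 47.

43 - 37 = 6
6 - 47 = -41 ≡ 13 (mod 54)

13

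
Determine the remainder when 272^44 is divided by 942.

592

44 in binary is 101100, i.e. 44 = 32 + 8 + 4.
272^1 ≡ 272 (mod 942)
272^2 ≡ 272^2 = 73984 ≡ 508 (mod 942)
272^4 ≡ 508^2 = 258064 ≡ 898 (mod 942)
272^8 ≡ 898^2 = 806404 ≡ 52 (mod 942)
272^16 ≡ 52^2 = 2704 ≡ 820 (mod 942)
272^32 ≡ 820^2 = 672400 ≡ 754 (mod 942)
272^44 = 272^32 × 272^8 × 272^4 ≡ 754 × 52 × 898 (mod 942).
Accumulate the product:
754 × 52 = 39208 ≡ 586
586 × 898 = 526228 ≡ 592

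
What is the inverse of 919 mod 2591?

2591 = 2*919 + 753
919 = 1*753 + 166
753 = 4*166 + 89
166 = 1*89 + 77
89 = 1*77 + 12
77 = 6*12 + 5
12 = 2*5 + 2
5 = 2*2 + 1
2 = 2*1 + 0
gcd(919, 2591) = 1, so the inverse exists.
Back-substitute for 1:
1 = 1*5 − 2*2
  = −2*12 + 5*5
  = 5*77 − 32*12
  = −32*89 + 37*77
  = 37*166 − 69*89
  = −69*753 + 313*166
  = 313*919 − 382*753
  = −382*2591 + 1077*919
So 919⁻¹ ≡ 1077 (mod 2591).

1077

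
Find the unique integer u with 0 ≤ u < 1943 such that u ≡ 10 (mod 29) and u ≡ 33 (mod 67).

1373

29⁻¹ mod 67: 29×37 ≡ 1 (mod 67), so 29⁻¹ ≡ 37.
u = 10 + 29×((33 − 10)×37 mod 67) = 10 + 29×47 = 1373.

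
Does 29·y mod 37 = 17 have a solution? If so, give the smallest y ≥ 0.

gcd(29, 37) = 1, so a unique solution mod 37 exists.
29⁻¹ ≡ 23 (mod 37).
y ≡ 23·17 ≡ 21 (mod 37).

21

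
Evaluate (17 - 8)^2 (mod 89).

81

17 - 8 = 9
(9)^2 ≡ 81 (mod 89)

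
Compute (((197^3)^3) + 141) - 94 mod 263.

(197)^3 ≡ 226 (mod 263)
(226)^3 ≡ 106 (mod 263)
106 + 141 = 247
247 - 94 = 153

153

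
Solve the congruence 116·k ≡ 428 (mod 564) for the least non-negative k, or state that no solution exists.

gcd(116, 564) = 4, and 4 | 428, so solutions exist.
Divide through by 4: 29·k ≡ 107 (mod 141).
29⁻¹ ≡ 107 (mod 141).
k ≡ 107·107 ≡ 28 (mod 141).
The smallest non-negative solution is k = 28.

28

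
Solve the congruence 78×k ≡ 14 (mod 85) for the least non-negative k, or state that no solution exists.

83

gcd(78, 85) = 1, so a unique solution mod 85 exists.
78⁻¹ ≡ 12 (mod 85).
k ≡ 12×14 ≡ 83 (mod 85).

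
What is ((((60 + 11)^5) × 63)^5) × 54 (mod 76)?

50

60 + 11 = 71
(71)^5 ≡ 67 (mod 76)
67 × 63 = 4221 ≡ 41 (mod 76)
(41)^5 ≡ 53 (mod 76)
53 × 54 = 2862 ≡ 50 (mod 76)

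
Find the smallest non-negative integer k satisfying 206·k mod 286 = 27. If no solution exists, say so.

no solution

gcd(206, 286) = 2, and 2 does not divide 27.
So the congruence has no solution.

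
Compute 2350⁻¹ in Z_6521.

Run the extended Euclidean algorithm:
6521 = 2×2350 + 1821
2350 = 1×1821 + 529
1821 = 3×529 + 234
529 = 2×234 + 61
234 = 3×61 + 51
61 = 1×51 + 10
51 = 5×10 + 1
10 = 10×1 + 0
gcd(2350, 6521) = 1, so the inverse exists.
Back-substitute for 1:
1 = 1×51 − 5×10
  = −5×61 + 6×51
  = 6×234 − 23×61
  = −23×529 + 52×234
  = 52×1821 − 179×529
  = −179×2350 + 231×1821
  = 231×6521 − 641×2350
So 2350⁻¹ ≡ −641 ≡ 5880 (mod 6521).

5880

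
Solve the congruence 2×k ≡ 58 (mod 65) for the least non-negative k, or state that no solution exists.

gcd(2, 65) = 1, so a unique solution mod 65 exists.
2⁻¹ ≡ 33 (mod 65).
k ≡ 33×58 ≡ 29 (mod 65).

29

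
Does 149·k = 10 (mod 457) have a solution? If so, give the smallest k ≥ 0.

gcd(149, 457) = 1, so a unique solution mod 457 exists.
149⁻¹ ≡ 411 (mod 457).
k ≡ 411·10 ≡ 454 (mod 457).

454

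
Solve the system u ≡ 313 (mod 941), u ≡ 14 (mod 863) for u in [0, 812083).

941⁻¹ mod 863: 941*343 ≡ 1 (mod 863), so 941⁻¹ ≡ 343.
u = 313 + 941*((14 − 313)*343 mod 863) = 313 + 941*140 = 132053.
Check: 132053 mod 941 = 313, 132053 mod 863 = 14. ✓

132053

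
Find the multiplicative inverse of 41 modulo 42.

Apply the Euclidean algorithm and back-substitute:
42 = 1*41 + 1
41 = 41*1 + 0
gcd(41, 42) = 1, so the inverse exists.
Bézout: 1 = 1*42 − 1*41.
So 41⁻¹ ≡ −1 ≡ 41 (mod 42).

41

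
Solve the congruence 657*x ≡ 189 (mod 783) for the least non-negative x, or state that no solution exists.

gcd(657, 783) = 9, and 9 | 189, so solutions exist.
Divide through by 9: 73*x ≡ 21 mod 87.
73⁻¹ ≡ 31 (mod 87).
x ≡ 31*21 ≡ 42 (mod 87).
The smallest non-negative solution is x = 42.

42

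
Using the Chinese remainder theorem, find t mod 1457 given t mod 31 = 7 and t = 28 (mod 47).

31⁻¹ mod 47: 31*44 ≡ 1 (mod 47), so 31⁻¹ ≡ 44.
t = 7 + 31*((28 − 7)*44 mod 47) = 7 + 31*31 = 968.
Check: 968 mod 31 = 7, 968 mod 47 = 28. ✓

968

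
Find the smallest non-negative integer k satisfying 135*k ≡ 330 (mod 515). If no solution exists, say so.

94

gcd(135, 515) = 5, and 5 | 330, so solutions exist.
Divide through by 5: 27*k ≡ 66 (mod 103).
27⁻¹ ≡ 42 (mod 103).
k ≡ 42*66 ≡ 94 (mod 103).
The smallest non-negative solution is k = 94.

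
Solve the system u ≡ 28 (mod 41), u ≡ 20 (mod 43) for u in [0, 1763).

192

41⁻¹ mod 43: 41×21 ≡ 1 (mod 43), so 41⁻¹ ≡ 21.
u = 28 + 41×((20 − 28)×21 mod 43) = 28 + 41×4 = 192.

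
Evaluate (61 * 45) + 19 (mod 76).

28

61 * 45 = 2745 ≡ 9 (mod 76)
9 + 19 = 28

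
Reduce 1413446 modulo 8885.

1413446 = 159×8885 + 731, so 1413446 ≡ 731 (mod 8885).

731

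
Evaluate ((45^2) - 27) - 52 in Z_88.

(45)^2 ≡ 1 (mod 88)
1 - 27 = -26 ≡ 62 (mod 88)
62 - 52 = 10

10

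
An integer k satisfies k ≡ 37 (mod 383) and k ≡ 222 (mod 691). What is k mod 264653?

383⁻¹ mod 691: 383·258 ≡ 1 (mod 691), so 383⁻¹ ≡ 258.
k = 37 + 383·((222 − 37)·258 mod 691) = 37 + 383·51 = 19570.

19570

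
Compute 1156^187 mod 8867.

8137

1156^1 ≡ 1156 (mod 8867)
1156^2 ≡ 1156^2 = 1336336 ≡ 6286 (mod 8867)
1156^4 ≡ 6286^2 = 39513796 ≡ 2444 (mod 8867)
1156^8 ≡ 2444^2 = 5973136 ≡ 5645 (mod 8867)
1156^16 ≡ 5645^2 = 31866025 ≡ 6894 (mod 8867)
1156^32 ≡ 6894^2 = 47527236 ≡ 116 (mod 8867)
1156^64 ≡ 116^2 = 13456 ≡ 4589 (mod 8867)
1156^128 ≡ 4589^2 = 21058921 ≡ 8663 (mod 8867)
1156^187 = 1156^128 · 1156^32 · 1156^16 · 1156^8 · 1156^2 · 1156^1 ≡ 8663 · 116 · 6894 · 5645 · 6286 · 1156 (mod 8867).
Accumulate the product:
8663 · 116 = 1004908 ≡ 2937
2937 · 6894 = 20247678 ≡ 4317
4317 · 5645 = 24369465 ≡ 2949
2949 · 6286 = 18537414 ≡ 5384
5384 · 1156 = 6223904 ≡ 8137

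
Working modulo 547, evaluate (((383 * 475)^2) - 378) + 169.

383 * 475 = 181925 ≡ 321 (mod 547)
(321)^2 ≡ 205 (mod 547)
205 - 378 = -173 ≡ 374 (mod 547)
374 + 169 = 543

543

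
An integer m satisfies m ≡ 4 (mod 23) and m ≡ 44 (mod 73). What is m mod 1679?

23⁻¹ mod 73: 23*54 ≡ 1 (mod 73), so 23⁻¹ ≡ 54.
m = 4 + 23*((44 − 4)*54 mod 73) = 4 + 23*43 = 993.

993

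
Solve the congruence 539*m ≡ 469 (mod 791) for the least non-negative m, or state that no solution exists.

108

gcd(539, 791) = 7, and 7 | 469, so solutions exist.
Divide through by 7: 77*m mod 113 = 67.
77⁻¹ ≡ 91 (mod 113).
m ≡ 91*67 ≡ 108 (mod 113).
The smallest non-negative solution is m = 108.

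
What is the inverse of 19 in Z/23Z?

17

Apply the Euclidean algorithm and back-substitute:
23 = 1·19 + 4
19 = 4·4 + 3
4 = 1·3 + 1
3 = 3·1 + 0
gcd(19, 23) = 1, so the inverse exists.
Back-substitute for 1:
1 = 1·4 − 1·3
  = −1·19 + 5·4
  = 5·23 − 6·19
So 19⁻¹ ≡ −6 ≡ 17 (mod 23).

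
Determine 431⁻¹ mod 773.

608

Run the extended Euclidean algorithm:
773 = 1×431 + 342
431 = 1×342 + 89
342 = 3×89 + 75
89 = 1×75 + 14
75 = 5×14 + 5
14 = 2×5 + 4
5 = 1×4 + 1
4 = 4×1 + 0
gcd(431, 773) = 1, so the inverse exists.
Back-substitute for 1:
1 = 1×5 − 1×4
  = −1×14 + 3×5
  = 3×75 − 16×14
  = −16×89 + 19×75
  = 19×342 − 73×89
  = −73×431 + 92×342
  = 92×773 − 165×431
So 431⁻¹ ≡ −165 ≡ 608 (mod 773).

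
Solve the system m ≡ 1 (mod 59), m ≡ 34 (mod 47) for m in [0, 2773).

2243

59⁻¹ mod 47: 59×4 ≡ 1 (mod 47), so 59⁻¹ ≡ 4.
m = 1 + 59×((34 − 1)×4 mod 47) = 1 + 59×38 = 2243.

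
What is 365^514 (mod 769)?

573

514 in binary is 1000000010, i.e. 514 = 512 + 2.
365^1 ≡ 365 (mod 769)
365^2 ≡ 365^2 = 133225 ≡ 188 (mod 769)
365^4 ≡ 188^2 = 35344 ≡ 739 (mod 769)
365^8 ≡ 739^2 = 546121 ≡ 131 (mod 769)
365^16 ≡ 131^2 = 17161 ≡ 243 (mod 769)
365^32 ≡ 243^2 = 59049 ≡ 605 (mod 769)
365^64 ≡ 605^2 = 366025 ≡ 750 (mod 769)
365^128 ≡ 750^2 = 562500 ≡ 361 (mod 769)
365^256 ≡ 361^2 = 130321 ≡ 360 (mod 769)
365^512 ≡ 360^2 = 129600 ≡ 408 (mod 769)
365^514 = 365^512 * 365^2 ≡ 408 * 188 (mod 769).
408 * 188 = 76704 ≡ 573 (mod 769).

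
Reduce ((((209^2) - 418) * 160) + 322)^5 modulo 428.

(209)^2 ≡ 25 (mod 428)
25 - 418 = -393 ≡ 35 (mod 428)
35 * 160 = 5600 ≡ 36 (mod 428)
36 + 322 = 358
(358)^5 ≡ 360 (mod 428)

360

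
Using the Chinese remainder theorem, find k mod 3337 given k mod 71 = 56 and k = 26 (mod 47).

71⁻¹ mod 47: 71·2 ≡ 1 (mod 47), so 71⁻¹ ≡ 2.
k = 56 + 71·((26 − 56)·2 mod 47) = 56 + 71·34 = 2470.
Check: 2470 mod 71 = 56, 2470 mod 47 = 26. ✓

2470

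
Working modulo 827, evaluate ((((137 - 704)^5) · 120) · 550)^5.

95

137 - 704 = -567 ≡ 260 (mod 827)
(260)^5 ≡ 641 (mod 827)
641 · 120 = 76920 ≡ 9 (mod 827)
9 · 550 = 4950 ≡ 815 (mod 827)
(815)^5 ≡ 95 (mod 827)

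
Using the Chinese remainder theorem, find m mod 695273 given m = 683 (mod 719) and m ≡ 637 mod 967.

645626

719⁻¹ mod 967: 719·464 ≡ 1 (mod 967), so 719⁻¹ ≡ 464.
m = 683 + 719·((637 − 683)·464 mod 967) = 683 + 719·897 = 645626.
Check: 645626 mod 719 = 683, 645626 mod 967 = 637. ✓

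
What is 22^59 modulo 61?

22^1 ≡ 22 (mod 61)
22^2 ≡ 22^2 = 484 ≡ 57 (mod 61)
22^4 ≡ 57^2 = 3249 ≡ 16 (mod 61)
22^8 ≡ 16^2 = 256 ≡ 12 (mod 61)
22^16 ≡ 12^2 = 144 ≡ 22 (mod 61)
22^32 ≡ 22^2 = 484 ≡ 57 (mod 61)
22^59 = 22^32 * 22^16 * 22^8 * 22^2 * 22^1 ≡ 57 * 22 * 12 * 57 * 22 (mod 61).
Accumulate the product:
57 * 22 = 1254 ≡ 34
34 * 12 = 408 ≡ 42
42 * 57 = 2394 ≡ 15
15 * 22 = 330 ≡ 25

25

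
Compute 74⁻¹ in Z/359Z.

131

Apply the Euclidean algorithm and back-substitute:
359 = 4*74 + 63
74 = 1*63 + 11
63 = 5*11 + 8
11 = 1*8 + 3
8 = 2*3 + 2
3 = 1*2 + 1
2 = 2*1 + 0
gcd(74, 359) = 1, so the inverse exists.
Back-substitute for 1:
1 = 1*3 − 1*2
  = −1*8 + 3*3
  = 3*11 − 4*8
  = −4*63 + 23*11
  = 23*74 − 27*63
  = −27*359 + 131*74
So 74⁻¹ ≡ 131 (mod 359).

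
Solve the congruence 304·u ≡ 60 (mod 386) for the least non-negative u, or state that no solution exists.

gcd(304, 386) = 2, and 2 | 60, so solutions exist.
Divide through by 2: 152·u ≡ 30 mod 193.
152⁻¹ ≡ 80 (mod 193).
u ≡ 80·30 ≡ 84 (mod 193).
The smallest non-negative solution is u = 84.

84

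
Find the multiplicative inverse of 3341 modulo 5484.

737

Run the extended Euclidean algorithm:
5484 = 1*3341 + 2143
3341 = 1*2143 + 1198
2143 = 1*1198 + 945
1198 = 1*945 + 253
945 = 3*253 + 186
253 = 1*186 + 67
186 = 2*67 + 52
67 = 1*52 + 15
52 = 3*15 + 7
15 = 2*7 + 1
7 = 7*1 + 0
gcd(3341, 5484) = 1, so the inverse exists.
Back-substitute for 1:
1 = 1*15 − 2*7
  = −2*52 + 7*15
  = 7*67 − 9*52
  = −9*186 + 25*67
  = 25*253 − 34*186
  = −34*945 + 127*253
  = 127*1198 − 161*945
  = −161*2143 + 288*1198
  = 288*3341 − 449*2143
  = −449*5484 + 737*3341
So 3341⁻¹ ≡ 737 (mod 5484).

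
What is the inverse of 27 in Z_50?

13

Run the extended Euclidean algorithm:
50 = 1×27 + 23
27 = 1×23 + 4
23 = 5×4 + 3
4 = 1×3 + 1
3 = 3×1 + 0
gcd(27, 50) = 1, so the inverse exists.
Back-substitute for 1:
1 = 1×4 − 1×3
  = −1×23 + 6×4
  = 6×27 − 7×23
  = −7×50 + 13×27
So 27⁻¹ ≡ 13 (mod 50).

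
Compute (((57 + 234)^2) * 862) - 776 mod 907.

57 + 234 = 291
(291)^2 ≡ 330 (mod 907)
330 * 862 = 284460 ≡ 569 (mod 907)
569 - 776 = -207 ≡ 700 (mod 907)

700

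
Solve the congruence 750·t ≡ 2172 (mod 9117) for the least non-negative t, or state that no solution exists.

1024

gcd(750, 9117) = 3, and 3 | 2172, so solutions exist.
Divide through by 3: 250·t ≡ 724 mod 3039.
250⁻¹ ≡ 1714 (mod 3039).
t ≡ 1714·724 ≡ 1024 (mod 3039).
The smallest non-negative solution is t = 1024.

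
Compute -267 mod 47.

-267 = -6×47 + 15, so -267 ≡ 15 (mod 47).

15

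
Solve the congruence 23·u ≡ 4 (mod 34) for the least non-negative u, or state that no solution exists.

12

gcd(23, 34) = 1, so a unique solution mod 34 exists.
23⁻¹ ≡ 3 (mod 34).
u ≡ 3·4 ≡ 12 (mod 34).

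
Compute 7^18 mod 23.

18

18 in binary is 10010, i.e. 18 = 16 + 2.
7^1 ≡ 7 (mod 23)
7^2 ≡ 7^2 = 49 ≡ 3 (mod 23)
7^4 ≡ 3^2 = 9 (mod 23)
7^8 ≡ 9^2 = 81 ≡ 12 (mod 23)
7^16 ≡ 12^2 = 144 ≡ 6 (mod 23)
7^18 = 7^16 × 7^2 ≡ 6 × 3 (mod 23).
6 × 3 = 18 ≡ 18 (mod 23).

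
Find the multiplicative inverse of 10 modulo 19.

19 = 1×10 + 9
10 = 1×9 + 1
9 = 9×1 + 0
gcd(10, 19) = 1, so the inverse exists.
Bézout: 1 = −1×19 + 2×10.
So 10⁻¹ ≡ 2 (mod 19).

2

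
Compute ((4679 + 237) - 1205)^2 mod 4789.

4679 + 237 = 4916 ≡ 127 (mod 4789)
127 - 1205 = -1078 ≡ 3711 (mod 4789)
(3711)^2 ≡ 3146 (mod 4789)

3146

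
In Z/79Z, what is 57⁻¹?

61

79 = 1×57 + 22
57 = 2×22 + 13
22 = 1×13 + 9
13 = 1×9 + 4
9 = 2×4 + 1
4 = 4×1 + 0
gcd(57, 79) = 1, so the inverse exists.
Back-substitute for 1:
1 = 1×9 − 2×4
  = −2×13 + 3×9
  = 3×22 − 5×13
  = −5×57 + 13×22
  = 13×79 − 18×57
So 57⁻¹ ≡ −18 ≡ 61 (mod 79).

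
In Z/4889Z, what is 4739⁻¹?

Run the extended Euclidean algorithm:
4889 = 1×4739 + 150
4739 = 31×150 + 89
150 = 1×89 + 61
89 = 1×61 + 28
61 = 2×28 + 5
28 = 5×5 + 3
5 = 1×3 + 2
3 = 1×2 + 1
2 = 2×1 + 0
gcd(4739, 4889) = 1, so the inverse exists.
Back-substitute for 1:
1 = 1×3 − 1×2
  = −1×5 + 2×3
  = 2×28 − 11×5
  = −11×61 + 24×28
  = 24×89 − 35×61
  = −35×150 + 59×89
  = 59×4739 − 1864×150
  = −1864×4889 + 1923×4739
So 4739⁻¹ ≡ 1923 (mod 4889).

1923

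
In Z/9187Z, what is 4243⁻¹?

9187 = 2×4243 + 701
4243 = 6×701 + 37
701 = 18×37 + 35
37 = 1×35 + 2
35 = 17×2 + 1
2 = 2×1 + 0
gcd(4243, 9187) = 1, so the inverse exists.
Bézout: 1 = 2064×9187 − 4469×4243.
So 4243⁻¹ ≡ −4469 ≡ 4718 (mod 9187).

4718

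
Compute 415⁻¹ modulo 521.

521 = 1*415 + 106
415 = 3*106 + 97
106 = 1*97 + 9
97 = 10*9 + 7
9 = 1*7 + 2
7 = 3*2 + 1
2 = 2*1 + 0
gcd(415, 521) = 1, so the inverse exists.
Back-substitute for 1:
1 = 1*7 − 3*2
  = −3*9 + 4*7
  = 4*97 − 43*9
  = −43*106 + 47*97
  = 47*415 − 184*106
  = −184*521 + 231*415
So 415⁻¹ ≡ 231 (mod 521).

231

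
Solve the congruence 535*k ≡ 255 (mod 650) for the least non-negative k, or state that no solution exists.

43

gcd(535, 650) = 5, and 5 | 255, so solutions exist.
Divide through by 5: 107*k = 51 (mod 130).
107⁻¹ ≡ 113 (mod 130).
k ≡ 113*51 ≡ 43 (mod 130).
The smallest non-negative solution is k = 43.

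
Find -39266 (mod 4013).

864

-39266 = -10·4013 + 864, so -39266 ≡ 864 (mod 4013).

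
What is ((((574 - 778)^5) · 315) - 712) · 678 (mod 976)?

672

574 - 778 = -204 ≡ 772 (mod 976)
(772)^5 ≡ 32 (mod 976)
32 · 315 = 10080 ≡ 320 (mod 976)
320 - 712 = -392 ≡ 584 (mod 976)
584 · 678 = 395952 ≡ 672 (mod 976)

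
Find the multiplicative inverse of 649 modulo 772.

477

Apply the Euclidean algorithm and back-substitute:
772 = 1*649 + 123
649 = 5*123 + 34
123 = 3*34 + 21
34 = 1*21 + 13
21 = 1*13 + 8
13 = 1*8 + 5
8 = 1*5 + 3
5 = 1*3 + 2
3 = 1*2 + 1
2 = 2*1 + 0
gcd(649, 772) = 1, so the inverse exists.
Bézout: 1 = 248*772 − 295*649.
So 649⁻¹ ≡ −295 ≡ 477 (mod 772).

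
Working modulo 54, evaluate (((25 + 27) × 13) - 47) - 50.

39

25 + 27 = 52
52 × 13 = 676 ≡ 28 (mod 54)
28 - 47 = -19 ≡ 35 (mod 54)
35 - 50 = -15 ≡ 39 (mod 54)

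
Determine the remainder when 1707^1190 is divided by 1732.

Using repeated squaring:
1190 in binary is 10010100110, i.e. 1190 = 1024 + 128 + 32 + 4 + 2.
1707^1 ≡ 1707 (mod 1732)
1707^2 ≡ 1707^2 = 2913849 ≡ 625 (mod 1732)
1707^4 ≡ 625^2 = 390625 ≡ 925 (mod 1732)
1707^8 ≡ 925^2 = 855625 ≡ 17 (mod 1732)
1707^16 ≡ 17^2 = 289 (mod 1732)
1707^32 ≡ 289^2 = 83521 ≡ 385 (mod 1732)
1707^64 ≡ 385^2 = 148225 ≡ 1005 (mod 1732)
1707^128 ≡ 1005^2 = 1010025 ≡ 269 (mod 1732)
1707^256 ≡ 269^2 = 72361 ≡ 1349 (mod 1732)
1707^512 ≡ 1349^2 = 1819801 ≡ 1201 (mod 1732)
1707^1024 ≡ 1201^2 = 1442401 ≡ 1377 (mod 1732)
1707^1190 = 1707^1024 × 1707^128 × 1707^32 × 1707^4 × 1707^2 ≡ 1377 × 269 × 385 × 925 × 625 (mod 1732).
Accumulate the product:
1377 × 269 = 370413 ≡ 1497
1497 × 385 = 576345 ≡ 1321
1321 × 925 = 1221925 ≡ 865
865 × 625 = 540625 ≡ 241

241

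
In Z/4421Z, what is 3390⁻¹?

Run the extended Euclidean algorithm:
4421 = 1·3390 + 1031
3390 = 3·1031 + 297
1031 = 3·297 + 140
297 = 2·140 + 17
140 = 8·17 + 4
17 = 4·4 + 1
4 = 4·1 + 0
gcd(3390, 4421) = 1, so the inverse exists.
Bézout: 1 = −799·4421 + 1042·3390.
So 3390⁻¹ ≡ 1042 (mod 4421).

1042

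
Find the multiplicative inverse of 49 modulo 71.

Run the extended Euclidean algorithm:
71 = 1×49 + 22
49 = 2×22 + 5
22 = 4×5 + 2
5 = 2×2 + 1
2 = 2×1 + 0
gcd(49, 71) = 1, so the inverse exists.
Bézout: 1 = −20×71 + 29×49.
So 49⁻¹ ≡ 29 (mod 71).

29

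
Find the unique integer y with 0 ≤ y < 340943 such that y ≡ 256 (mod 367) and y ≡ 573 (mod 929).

123201

367⁻¹ mod 929: 367·848 ≡ 1 (mod 929), so 367⁻¹ ≡ 848.
y = 256 + 367·((573 − 256)·848 mod 929) = 256 + 367·335 = 123201.
Check: 123201 mod 367 = 256, 123201 mod 929 = 573. ✓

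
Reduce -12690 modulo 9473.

-12690 = -2*9473 + 6256, so -12690 ≡ 6256 (mod 9473).

6256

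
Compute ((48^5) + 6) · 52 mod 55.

(48)^5 ≡ 23 (mod 55)
23 + 6 = 29
29 · 52 = 1508 ≡ 23 (mod 55)

23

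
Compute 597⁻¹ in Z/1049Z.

123

1049 = 1·597 + 452
597 = 1·452 + 145
452 = 3·145 + 17
145 = 8·17 + 9
17 = 1·9 + 8
9 = 1·8 + 1
8 = 8·1 + 0
gcd(597, 1049) = 1, so the inverse exists.
Bézout: 1 = −70·1049 + 123·597.
So 597⁻¹ ≡ 123 (mod 1049).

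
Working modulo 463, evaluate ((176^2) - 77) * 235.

36

(176)^2 ≡ 418 (mod 463)
418 - 77 = 341
341 * 235 = 80135 ≡ 36 (mod 463)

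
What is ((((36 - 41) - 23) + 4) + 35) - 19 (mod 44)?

36 - 41 = -5 ≡ 39 (mod 44)
39 - 23 = 16
16 + 4 = 20
20 + 35 = 55 ≡ 11 (mod 44)
11 - 19 = -8 ≡ 36 (mod 44)

36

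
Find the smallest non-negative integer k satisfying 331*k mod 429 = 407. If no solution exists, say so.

gcd(331, 429) = 1, so a unique solution mod 429 exists.
331⁻¹ ≡ 232 (mod 429).
k ≡ 232*407 ≡ 44 (mod 429).

44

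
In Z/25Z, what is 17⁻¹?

3

Run the extended Euclidean algorithm:
25 = 1*17 + 8
17 = 2*8 + 1
8 = 8*1 + 0
gcd(17, 25) = 1, so the inverse exists.
Bézout: 1 = −2*25 + 3*17.
So 17⁻¹ ≡ 3 (mod 25).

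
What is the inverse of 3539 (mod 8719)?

Run the extended Euclidean algorithm:
8719 = 2×3539 + 1641
3539 = 2×1641 + 257
1641 = 6×257 + 99
257 = 2×99 + 59
99 = 1×59 + 40
59 = 1×40 + 19
40 = 2×19 + 2
19 = 9×2 + 1
2 = 2×1 + 0
gcd(3539, 8719) = 1, so the inverse exists.
Back-substitute for 1:
1 = 1×19 − 9×2
  = −9×40 + 19×19
  = 19×59 − 28×40
  = −28×99 + 47×59
  = 47×257 − 122×99
  = −122×1641 + 779×257
  = 779×3539 − 1680×1641
  = −1680×8719 + 4139×3539
So 3539⁻¹ ≡ 4139 (mod 8719).

4139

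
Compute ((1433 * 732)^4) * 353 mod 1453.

1433 * 732 = 1048956 ≡ 1343 (mod 1453)
(1343)^4 ≡ 1361 (mod 1453)
1361 * 353 = 480433 ≡ 943 (mod 1453)

943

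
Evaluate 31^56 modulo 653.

56 in binary is 111000, i.e. 56 = 32 + 16 + 8.
31^1 ≡ 31 (mod 653)
31^2 ≡ 31^2 = 961 ≡ 308 (mod 653)
31^4 ≡ 308^2 = 94864 ≡ 179 (mod 653)
31^8 ≡ 179^2 = 32041 ≡ 44 (mod 653)
31^16 ≡ 44^2 = 1936 ≡ 630 (mod 653)
31^32 ≡ 630^2 = 396900 ≡ 529 (mod 653)
31^56 = 31^32 × 31^16 × 31^8 ≡ 529 × 630 × 44 (mod 653).
Accumulate the product:
529 × 630 = 333270 ≡ 240
240 × 44 = 10560 ≡ 112

112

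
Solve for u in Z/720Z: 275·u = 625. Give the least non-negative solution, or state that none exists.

107

gcd(275, 720) = 5, and 5 | 625, so solutions exist.
Divide through by 5: 55·u = 125 (mod 144).
55⁻¹ ≡ 55 (mod 144).
u ≡ 55·125 ≡ 107 (mod 144).
The smallest non-negative solution is u = 107.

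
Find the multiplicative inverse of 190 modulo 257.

257 = 1*190 + 67
190 = 2*67 + 56
67 = 1*56 + 11
56 = 5*11 + 1
11 = 11*1 + 0
gcd(190, 257) = 1, so the inverse exists.
Bézout: 1 = −17*257 + 23*190.
So 190⁻¹ ≡ 23 (mod 257).

23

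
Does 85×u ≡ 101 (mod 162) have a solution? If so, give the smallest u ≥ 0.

5

gcd(85, 162) = 1, so a unique solution mod 162 exists.
85⁻¹ ≡ 61 (mod 162).
u ≡ 61×101 ≡ 5 (mod 162).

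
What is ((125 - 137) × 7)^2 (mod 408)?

120

125 - 137 = -12 ≡ 396 (mod 408)
396 × 7 = 2772 ≡ 324 (mod 408)
(324)^2 ≡ 120 (mod 408)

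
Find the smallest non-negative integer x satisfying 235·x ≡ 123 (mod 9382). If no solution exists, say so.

gcd(235, 9382) = 1, so a unique solution mod 9382 exists.
235⁻¹ ≡ 8863 (mod 9382).
x ≡ 8863·123 ≡ 1837 (mod 9382).

1837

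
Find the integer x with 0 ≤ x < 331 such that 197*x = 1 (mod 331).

289

By the extended Euclidean algorithm:
331 = 1×197 + 134
197 = 1×134 + 63
134 = 2×63 + 8
63 = 7×8 + 7
8 = 1×7 + 1
7 = 7×1 + 0
gcd(197, 331) = 1, so the inverse exists.
Bézout: 1 = 25×331 − 42×197.
So 197⁻¹ ≡ −42 ≡ 289 (mod 331).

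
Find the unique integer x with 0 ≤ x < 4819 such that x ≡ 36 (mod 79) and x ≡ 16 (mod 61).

2090

79⁻¹ mod 61: 79·17 ≡ 1 (mod 61), so 79⁻¹ ≡ 17.
x = 36 + 79·((16 − 36)·17 mod 61) = 36 + 79·26 = 2090.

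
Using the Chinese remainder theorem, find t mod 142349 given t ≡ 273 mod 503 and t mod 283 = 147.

503⁻¹ mod 283: 503×274 ≡ 1 (mod 283), so 503⁻¹ ≡ 274.
t = 273 + 503×((147 − 273)×274 mod 283) = 273 + 503×2 = 1279.
Check: 1279 mod 503 = 273, 1279 mod 283 = 147. ✓

1279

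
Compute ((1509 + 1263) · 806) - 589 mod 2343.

1509 + 1263 = 2772 ≡ 429 (mod 2343)
429 · 806 = 345774 ≡ 1353 (mod 2343)
1353 - 589 = 764

764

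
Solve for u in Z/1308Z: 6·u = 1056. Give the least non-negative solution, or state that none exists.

176

gcd(6, 1308) = 6, and 6 | 1056, so solutions exist.
Divide through by 6: 1·u = 176 (mod 218).
1⁻¹ ≡ 1 (mod 218).
u ≡ 1·176 ≡ 176 (mod 218).
The smallest non-negative solution is u = 176.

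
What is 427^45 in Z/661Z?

81

45 in binary is 101101, i.e. 45 = 32 + 8 + 4 + 1.
427^1 ≡ 427 (mod 661)
427^2 ≡ 427^2 = 182329 ≡ 554 (mod 661)
427^4 ≡ 554^2 = 306916 ≡ 212 (mod 661)
427^8 ≡ 212^2 = 44944 ≡ 657 (mod 661)
427^16 ≡ 657^2 = 431649 ≡ 16 (mod 661)
427^32 ≡ 16^2 = 256 (mod 661)
427^45 = 427^32 · 427^8 · 427^4 · 427^1 ≡ 256 · 657 · 212 · 427 (mod 661).
Accumulate the product:
256 · 657 = 168192 ≡ 298
298 · 212 = 63176 ≡ 381
381 · 427 = 162687 ≡ 81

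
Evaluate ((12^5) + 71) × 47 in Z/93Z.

64

(12)^5 ≡ 57 (mod 93)
57 + 71 = 128 ≡ 35 (mod 93)
35 × 47 = 1645 ≡ 64 (mod 93)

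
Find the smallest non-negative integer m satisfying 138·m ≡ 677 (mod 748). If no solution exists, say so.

no solution

gcd(138, 748) = 2, and 2 does not divide 677.
So the congruence has no solution.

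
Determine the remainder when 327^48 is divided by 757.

48 in binary is 110000, i.e. 48 = 32 + 16.
327^1 ≡ 327 (mod 757)
327^2 ≡ 327^2 = 106929 ≡ 192 (mod 757)
327^4 ≡ 192^2 = 36864 ≡ 528 (mod 757)
327^8 ≡ 528^2 = 278784 ≡ 208 (mod 757)
327^16 ≡ 208^2 = 43264 ≡ 115 (mod 757)
327^32 ≡ 115^2 = 13225 ≡ 356 (mod 757)
327^48 = 327^32 × 327^16 ≡ 356 × 115 (mod 757).
356 × 115 = 40940 ≡ 62 (mod 757).

62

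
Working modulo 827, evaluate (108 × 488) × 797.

108 × 488 = 52704 ≡ 603 (mod 827)
603 × 797 = 480591 ≡ 104 (mod 827)

104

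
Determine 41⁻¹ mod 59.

36

By the extended Euclidean algorithm:
59 = 1×41 + 18
41 = 2×18 + 5
18 = 3×5 + 3
5 = 1×3 + 2
3 = 1×2 + 1
2 = 2×1 + 0
gcd(41, 59) = 1, so the inverse exists.
Bézout: 1 = 16×59 − 23×41.
So 41⁻¹ ≡ −23 ≡ 36 (mod 59).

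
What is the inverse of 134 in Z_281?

216

Run the extended Euclidean algorithm:
281 = 2·134 + 13
134 = 10·13 + 4
13 = 3·4 + 1
4 = 4·1 + 0
gcd(134, 281) = 1, so the inverse exists.
Back-substitute for 1:
1 = 1·13 − 3·4
  = −3·134 + 31·13
  = 31·281 − 65·134
So 134⁻¹ ≡ −65 ≡ 216 (mod 281).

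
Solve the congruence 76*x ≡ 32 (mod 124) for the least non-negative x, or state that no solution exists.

20

gcd(76, 124) = 4, and 4 | 32, so solutions exist.
Divide through by 4: 19*x mod 31 = 8.
19⁻¹ ≡ 18 (mod 31).
x ≡ 18*8 ≡ 20 (mod 31).
The smallest non-negative solution is x = 20.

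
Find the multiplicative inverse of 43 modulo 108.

103

Run the extended Euclidean algorithm:
108 = 2·43 + 22
43 = 1·22 + 21
22 = 1·21 + 1
21 = 21·1 + 0
gcd(43, 108) = 1, so the inverse exists.
Bézout: 1 = 2·108 − 5·43.
So 43⁻¹ ≡ −5 ≡ 103 (mod 108).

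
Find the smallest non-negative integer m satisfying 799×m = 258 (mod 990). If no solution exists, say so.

gcd(799, 990) = 1, so a unique solution mod 990 exists.
799⁻¹ ≡ 679 (mod 990).
m ≡ 679×258 ≡ 942 (mod 990).

942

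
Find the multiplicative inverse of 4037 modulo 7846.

7846 = 1×4037 + 3809
4037 = 1×3809 + 228
3809 = 16×228 + 161
228 = 1×161 + 67
161 = 2×67 + 27
67 = 2×27 + 13
27 = 2×13 + 1
13 = 13×1 + 0
gcd(4037, 7846) = 1, so the inverse exists.
Back-substitute for 1:
1 = 1×27 − 2×13
  = −2×67 + 5×27
  = 5×161 − 12×67
  = −12×228 + 17×161
  = 17×3809 − 284×228
  = −284×4037 + 301×3809
  = 301×7846 − 585×4037
So 4037⁻¹ ≡ −585 ≡ 7261 (mod 7846).

7261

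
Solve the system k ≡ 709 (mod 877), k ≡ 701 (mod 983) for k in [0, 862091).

877⁻¹ mod 983: 877×102 ≡ 1 (mod 983), so 877⁻¹ ≡ 102.
k = 709 + 877×((701 − 709)×102 mod 983) = 709 + 877×167 = 147168.
Check: 147168 mod 877 = 709, 147168 mod 983 = 701. ✓

147168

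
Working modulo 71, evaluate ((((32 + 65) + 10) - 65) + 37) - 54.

25

32 + 65 = 97 ≡ 26 (mod 71)
26 + 10 = 36
36 - 65 = -29 ≡ 42 (mod 71)
42 + 37 = 79 ≡ 8 (mod 71)
8 - 54 = -46 ≡ 25 (mod 71)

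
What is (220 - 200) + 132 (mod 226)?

220 - 200 = 20
20 + 132 = 152

152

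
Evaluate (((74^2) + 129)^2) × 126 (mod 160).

(74)^2 ≡ 36 (mod 160)
36 + 129 = 165 ≡ 5 (mod 160)
(5)^2 ≡ 25 (mod 160)
25 × 126 = 3150 ≡ 110 (mod 160)

110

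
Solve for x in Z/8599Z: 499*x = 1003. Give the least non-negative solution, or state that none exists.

6154

gcd(499, 8599) = 1, so a unique solution mod 8599 exists.
499⁻¹ ≡ 4670 (mod 8599).
x ≡ 4670*1003 ≡ 6154 (mod 8599).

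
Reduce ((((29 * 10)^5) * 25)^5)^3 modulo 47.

29 * 10 = 290 ≡ 8 (mod 47)
(8)^5 ≡ 9 (mod 47)
9 * 25 = 225 ≡ 37 (mod 47)
(37)^5 ≡ 16 (mod 47)
(16)^3 ≡ 7 (mod 47)

7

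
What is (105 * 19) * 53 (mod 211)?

105 * 19 = 1995 ≡ 96 (mod 211)
96 * 53 = 5088 ≡ 24 (mod 211)

24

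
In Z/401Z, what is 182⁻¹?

Run the extended Euclidean algorithm:
401 = 2×182 + 37
182 = 4×37 + 34
37 = 1×34 + 3
34 = 11×3 + 1
3 = 3×1 + 0
gcd(182, 401) = 1, so the inverse exists.
Back-substitute for 1:
1 = 1×34 − 11×3
  = −11×37 + 12×34
  = 12×182 − 59×37
  = −59×401 + 130×182
So 182⁻¹ ≡ 130 (mod 401).

130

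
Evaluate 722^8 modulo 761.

Compute successive squares:
722^1 ≡ 722 (mod 761)
722^2 ≡ 722^2 = 521284 ≡ 760 (mod 761)
722^4 ≡ 760^2 = 577600 ≡ 1 (mod 761)
722^8 ≡ 1^2 = 1 (mod 761)
So 722^8 ≡ 1 (mod 761).

1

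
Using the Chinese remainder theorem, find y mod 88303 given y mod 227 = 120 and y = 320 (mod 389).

15102

227⁻¹ mod 389: 227*12 ≡ 1 (mod 389), so 227⁻¹ ≡ 12.
y = 120 + 227*((320 − 120)*12 mod 389) = 120 + 227*66 = 15102.
Check: 15102 mod 227 = 120, 15102 mod 389 = 320. ✓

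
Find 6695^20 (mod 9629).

9098

6695^1 ≡ 6695 (mod 9629)
6695^2 ≡ 6695^2 = 44823025 ≡ 30 (mod 9629)
6695^4 ≡ 30^2 = 900 (mod 9629)
6695^8 ≡ 900^2 = 810000 ≡ 1164 (mod 9629)
6695^16 ≡ 1164^2 = 1354896 ≡ 6836 (mod 9629)
6695^20 = 6695^16 · 6695^4 ≡ 6836 · 900 (mod 9629).
6836 · 900 = 6152400 ≡ 9098 (mod 9629).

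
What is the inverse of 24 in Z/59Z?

Run the extended Euclidean algorithm:
59 = 2*24 + 11
24 = 2*11 + 2
11 = 5*2 + 1
2 = 2*1 + 0
gcd(24, 59) = 1, so the inverse exists.
Back-substitute for 1:
1 = 1*11 − 5*2
  = −5*24 + 11*11
  = 11*59 − 27*24
So 24⁻¹ ≡ −27 ≡ 32 (mod 59).

32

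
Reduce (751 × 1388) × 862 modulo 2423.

405

751 × 1388 = 1042388 ≡ 498 (mod 2423)
498 × 862 = 429276 ≡ 405 (mod 2423)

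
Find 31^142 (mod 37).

36

Compute successive squares:
142 in binary is 10001110, i.e. 142 = 128 + 8 + 4 + 2.
31^1 ≡ 31 (mod 37)
31^2 ≡ 31^2 = 961 ≡ 36 (mod 37)
31^4 ≡ 36^2 = 1296 ≡ 1 (mod 37)
31^8 ≡ 1^2 = 1 (mod 37)
31^16 ≡ 1^2 = 1 (mod 37)
31^32 ≡ 1^2 = 1 (mod 37)
31^64 ≡ 1^2 = 1 (mod 37)
31^128 ≡ 1^2 = 1 (mod 37)
31^142 = 31^128 · 31^8 · 31^4 · 31^2 ≡ 1 · 1 · 1 · 36 (mod 37).
Accumulate the product:
1 · 1 = 1
1 · 1 = 1
1 · 36 = 36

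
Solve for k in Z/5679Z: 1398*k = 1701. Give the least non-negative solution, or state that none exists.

444

gcd(1398, 5679) = 3, and 3 | 1701, so solutions exist.
Divide through by 3: 466*k mod 1893 = 567.
466⁻¹ ≡ 979 (mod 1893).
k ≡ 979*567 ≡ 444 (mod 1893).
The smallest non-negative solution is k = 444.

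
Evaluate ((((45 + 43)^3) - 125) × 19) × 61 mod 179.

119

45 + 43 = 88
(88)^3 ≡ 19 (mod 179)
19 - 125 = -106 ≡ 73 (mod 179)
73 × 19 = 1387 ≡ 134 (mod 179)
134 × 61 = 8174 ≡ 119 (mod 179)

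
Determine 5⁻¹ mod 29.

6

By the extended Euclidean algorithm:
29 = 5×5 + 4
5 = 1×4 + 1
4 = 4×1 + 0
gcd(5, 29) = 1, so the inverse exists.
Back-substitute for 1:
1 = 1×5 − 1×4
  = −1×29 + 6×5
So 5⁻¹ ≡ 6 (mod 29).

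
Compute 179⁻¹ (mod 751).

By the extended Euclidean algorithm:
751 = 4·179 + 35
179 = 5·35 + 4
35 = 8·4 + 3
4 = 1·3 + 1
3 = 3·1 + 0
gcd(179, 751) = 1, so the inverse exists.
Bézout: 1 = −46·751 + 193·179.
So 179⁻¹ ≡ 193 (mod 751).

193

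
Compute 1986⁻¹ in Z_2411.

1509

Run the extended Euclidean algorithm:
2411 = 1·1986 + 425
1986 = 4·425 + 286
425 = 1·286 + 139
286 = 2·139 + 8
139 = 17·8 + 3
8 = 2·3 + 2
3 = 1·2 + 1
2 = 2·1 + 0
gcd(1986, 2411) = 1, so the inverse exists.
Bézout: 1 = 743·2411 − 902·1986.
So 1986⁻¹ ≡ −902 ≡ 1509 (mod 2411).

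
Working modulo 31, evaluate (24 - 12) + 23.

24 - 12 = 12
12 + 23 = 35 ≡ 4 (mod 31)

4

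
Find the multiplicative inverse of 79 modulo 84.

Apply the Euclidean algorithm and back-substitute:
84 = 1*79 + 5
79 = 15*5 + 4
5 = 1*4 + 1
4 = 4*1 + 0
gcd(79, 84) = 1, so the inverse exists.
Bézout: 1 = 16*84 − 17*79.
So 79⁻¹ ≡ −17 ≡ 67 (mod 84).

67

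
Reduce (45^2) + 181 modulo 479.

290

(45)^2 ≡ 109 (mod 479)
109 + 181 = 290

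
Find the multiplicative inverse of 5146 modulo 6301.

Apply the Euclidean algorithm and back-substitute:
6301 = 1*5146 + 1155
5146 = 4*1155 + 526
1155 = 2*526 + 103
526 = 5*103 + 11
103 = 9*11 + 4
11 = 2*4 + 3
4 = 1*3 + 1
3 = 3*1 + 0
gcd(5146, 6301) = 1, so the inverse exists.
Back-substitute for 1:
1 = 1*4 − 1*3
  = −1*11 + 3*4
  = 3*103 − 28*11
  = −28*526 + 143*103
  = 143*1155 − 314*526
  = −314*5146 + 1399*1155
  = 1399*6301 − 1713*5146
So 5146⁻¹ ≡ −1713 ≡ 4588 (mod 6301).

4588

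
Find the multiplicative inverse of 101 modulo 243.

By the extended Euclidean algorithm:
243 = 2*101 + 41
101 = 2*41 + 19
41 = 2*19 + 3
19 = 6*3 + 1
3 = 3*1 + 0
gcd(101, 243) = 1, so the inverse exists.
Bézout: 1 = −32*243 + 77*101.
So 101⁻¹ ≡ 77 (mod 243).

77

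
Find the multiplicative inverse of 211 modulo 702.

702 = 3×211 + 69
211 = 3×69 + 4
69 = 17×4 + 1
4 = 4×1 + 0
gcd(211, 702) = 1, so the inverse exists.
Back-substitute for 1:
1 = 1×69 − 17×4
  = −17×211 + 52×69
  = 52×702 − 173×211
So 211⁻¹ ≡ −173 ≡ 529 (mod 702).

529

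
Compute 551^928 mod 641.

928 in binary is 1110100000, i.e. 928 = 512 + 256 + 128 + 32.
551^1 ≡ 551 (mod 641)
551^2 ≡ 551^2 = 303601 ≡ 408 (mod 641)
551^4 ≡ 408^2 = 166464 ≡ 445 (mod 641)
551^8 ≡ 445^2 = 198025 ≡ 597 (mod 641)
551^16 ≡ 597^2 = 356409 ≡ 13 (mod 641)
551^32 ≡ 13^2 = 169 (mod 641)
551^64 ≡ 169^2 = 28561 ≡ 357 (mod 641)
551^128 ≡ 357^2 = 127449 ≡ 531 (mod 641)
551^256 ≡ 531^2 = 281961 ≡ 562 (mod 641)
551^512 ≡ 562^2 = 315844 ≡ 472 (mod 641)
551^928 = 551^512 * 551^256 * 551^128 * 551^32 ≡ 472 * 562 * 531 * 169 (mod 641).
Accumulate the product:
472 * 562 = 265264 ≡ 531
531 * 531 = 281961 ≡ 562
562 * 169 = 94978 ≡ 110

110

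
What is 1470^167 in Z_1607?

1525

By square-and-multiply:
1470^1 ≡ 1470 (mod 1607)
1470^2 ≡ 1470^2 = 2160900 ≡ 1092 (mod 1607)
1470^4 ≡ 1092^2 = 1192464 ≡ 70 (mod 1607)
1470^8 ≡ 70^2 = 4900 ≡ 79 (mod 1607)
1470^16 ≡ 79^2 = 6241 ≡ 1420 (mod 1607)
1470^32 ≡ 1420^2 = 2016400 ≡ 1222 (mod 1607)
1470^64 ≡ 1222^2 = 1493284 ≡ 381 (mod 1607)
1470^128 ≡ 381^2 = 145161 ≡ 531 (mod 1607)
1470^167 = 1470^128 * 1470^32 * 1470^4 * 1470^2 * 1470^1 ≡ 531 * 1222 * 70 * 1092 * 1470 (mod 1607).
Accumulate the product:
531 * 1222 = 648882 ≡ 1261
1261 * 70 = 88270 ≡ 1492
1492 * 1092 = 1629264 ≡ 1373
1373 * 1470 = 2018310 ≡ 1525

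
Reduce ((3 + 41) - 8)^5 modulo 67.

3 + 41 = 44
44 - 8 = 36
(36)^5 ≡ 16 (mod 67)

16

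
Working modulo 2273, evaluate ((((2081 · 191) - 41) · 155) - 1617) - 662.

2081 · 191 = 397471 ≡ 1969 (mod 2273)
1969 - 41 = 1928
1928 · 155 = 298840 ≡ 1077 (mod 2273)
1077 - 1617 = -540 ≡ 1733 (mod 2273)
1733 - 662 = 1071

1071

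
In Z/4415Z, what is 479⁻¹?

Apply the Euclidean algorithm and back-substitute:
4415 = 9*479 + 104
479 = 4*104 + 63
104 = 1*63 + 41
63 = 1*41 + 22
41 = 1*22 + 19
22 = 1*19 + 3
19 = 6*3 + 1
3 = 3*1 + 0
gcd(479, 4415) = 1, so the inverse exists.
Bézout: 1 = 152*4415 − 1401*479.
So 479⁻¹ ≡ −1401 ≡ 3014 (mod 4415).

3014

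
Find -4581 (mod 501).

-4581 = -10×501 + 429, so -4581 ≡ 429 (mod 501).

429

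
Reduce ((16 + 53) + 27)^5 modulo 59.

18

16 + 53 = 69 ≡ 10 (mod 59)
10 + 27 = 37
(37)^5 ≡ 18 (mod 59)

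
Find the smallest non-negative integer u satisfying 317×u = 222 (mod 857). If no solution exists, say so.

gcd(317, 857) = 1, so a unique solution mod 857 exists.
317⁻¹ ≡ 465 (mod 857).
u ≡ 465×222 ≡ 390 (mod 857).

390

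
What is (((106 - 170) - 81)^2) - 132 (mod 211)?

4

106 - 170 = -64 ≡ 147 (mod 211)
147 - 81 = 66
(66)^2 ≡ 136 (mod 211)
136 - 132 = 4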